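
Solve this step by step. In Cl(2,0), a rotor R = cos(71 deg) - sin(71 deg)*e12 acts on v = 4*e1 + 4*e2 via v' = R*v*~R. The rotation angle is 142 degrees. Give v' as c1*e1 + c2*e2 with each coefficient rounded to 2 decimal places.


Rotor R = cos(71deg) - sin(71deg)*e12
Rotation angle theta = 2 * 71 = 142 degrees
v' = R*v*~R rotates v by theta.
cos(142deg) = -0.7880, sin(142deg) = 0.6157
v'_1 = 4*cos(142deg) - 4*sin(142deg)
= 4*(-0.7880) - 4*0.6157
= -5.61
v'_2 = 4*sin(142deg) + 4*cos(142deg)
= 4*0.6157 + 4*(-0.7880)
= -0.69
v' = -5.61*e1 - 0.69*e2


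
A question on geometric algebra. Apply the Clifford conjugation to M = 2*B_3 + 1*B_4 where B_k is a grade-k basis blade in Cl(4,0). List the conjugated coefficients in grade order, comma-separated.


Clifford conjugate sign for grade k: (-1)^(k(k+1)/2)
Grade 3: (-1)^(3*4/2) = (-1)^6 = 1, coeff 2 -> 2
Grade 4: (-1)^(4*5/2) = (-1)^10 = 1, coeff 1 -> 1
Conjugated coefficients: 2, 1


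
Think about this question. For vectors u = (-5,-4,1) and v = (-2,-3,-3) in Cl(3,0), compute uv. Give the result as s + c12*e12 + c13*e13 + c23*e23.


In Cl(3,0): e_i^2 = 1, e_ie_j = -e_je_i for i != j.
Scalar part = u . v = (-5)*(-2) + (-4)*(-3) + 1*(-3)
= 10 + 12 + (-3) = 19
e12 coeff = (-5)*(-3) - (-4)*(-2) = 15 - 8 = 7
e13 coeff = (-5)*(-3) - 1*(-2) = 15 - (-2) = 17
e23 coeff = (-4)*(-3) - 1*(-3) = 12 - (-3) = 15
uv = 19 + 7*e12 + 17*e13 + 15*e23


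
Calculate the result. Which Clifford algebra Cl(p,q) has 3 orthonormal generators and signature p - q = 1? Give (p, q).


We need p + q = 3 and p - q = 1.
Adding: 2p = 3 + 1 = 4, so p = 2.
Then q = 3 - 2 = 1.
(p, q) = (2, 1)


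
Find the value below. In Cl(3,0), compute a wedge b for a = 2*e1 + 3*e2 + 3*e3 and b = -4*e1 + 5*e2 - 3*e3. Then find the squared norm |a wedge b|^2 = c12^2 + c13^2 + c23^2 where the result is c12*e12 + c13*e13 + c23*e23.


a wedge b = (a1*b2 - a2*b1)*e12 + (a1*b3 - a3*b1)*e13 + (a2*b3 - a3*b2)*e23
e12 coeff: 2*5 - 3*(-4) = 10 - (-12) = 22
e13 coeff: 2*(-3) - 3*(-4) = -6 - (-12) = 6
e23 coeff: 3*(-3) - 3*5 = -9 - 15 = -24
|a wedge b|^2 = 22^2 + 6^2 + (-24)^2
= 484 + 36 + 576
= 1096


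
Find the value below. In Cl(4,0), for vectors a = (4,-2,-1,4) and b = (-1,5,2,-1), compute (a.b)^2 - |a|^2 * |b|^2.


a . b = 4*(-1) + (-2)*5 + (-1)*2 + 4*(-1)
= -4 + (-10) + (-2) + (-4) = -20
|a|^2 = 4^2 + (-2)^2 + (-1)^2 + 4^2 = 37
|b|^2 = (-1)^2 + 5^2 + 2^2 + (-1)^2 = 31
(a.b)^2 = (-20)^2 = 400
|a|^2 * |b|^2 = 37 * 31 = 1147
Result = 400 - 1147 = -747


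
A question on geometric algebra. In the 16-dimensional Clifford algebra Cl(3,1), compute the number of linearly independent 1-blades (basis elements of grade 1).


Number of grade-k basis blades in Cl(p,q) with n = p + q is C(n, k).
n = 3 + 1 = 4
C(4, 1) = 4! / (1! * 3!)
= 24 / (1 * 6)
= 4


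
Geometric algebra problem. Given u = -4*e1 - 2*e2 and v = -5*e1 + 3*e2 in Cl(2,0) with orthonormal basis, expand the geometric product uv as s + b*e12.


Expand: (-4*e1 - 2*e2)(-5*e1 + 3*e2)
= (-4)*(-5)*e1e1 + (-4)*3*e1e2 + (-2)*(-5)*e2e1 + (-2)*3*e2e2
Using e1^2 = e2^2 = 1, e2e1 = -e1e2:
Scalar part s = (-4)*(-5) + (-2)*3 = 20 + (-6) = 14
Bivector part b = (-4)*3 - (-2)*(-5) = -12 - 10 = -22
uv = 14 - 22*e12


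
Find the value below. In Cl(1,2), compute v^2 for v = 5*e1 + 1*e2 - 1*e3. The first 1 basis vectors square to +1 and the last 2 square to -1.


v^2 = sum of c_i^2 * e_i^2
Positive signature terms (e_i^2 = +1): 5^2 = 25
Negative signature terms (e_j^2 = -1): 1^2 + (-1)^2 = 2
v^2 = 25 - 2 = 23


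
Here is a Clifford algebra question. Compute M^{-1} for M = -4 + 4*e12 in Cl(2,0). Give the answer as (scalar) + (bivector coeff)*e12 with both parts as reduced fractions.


M = -4 + 4*e12, where e12^2 = -1.
Since M commutes with its reverse ~M = a - b*e12, M * ~M = a^2 - b^2*e12^2 = a^2 + b^2.
So M^{-1} = ~M / (a^2 + b^2) = (a - b*e12)/(a^2 + b^2).
a^2 + b^2 = 16 + 16 = 32
Scalar part = -4/32 = -1/8
Bivector coeff = -4/32 = -1/8
M^{-1} = -1/8 - 1/8*e12


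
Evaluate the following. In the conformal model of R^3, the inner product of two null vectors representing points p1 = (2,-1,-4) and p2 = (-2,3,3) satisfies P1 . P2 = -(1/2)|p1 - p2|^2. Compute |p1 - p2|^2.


p1 - p2 = (4, -4, -7)
|p1 - p2|^2 = 4^2 + (-4)^2 + (-7)^2
= 16 + 16 + 49
= 81


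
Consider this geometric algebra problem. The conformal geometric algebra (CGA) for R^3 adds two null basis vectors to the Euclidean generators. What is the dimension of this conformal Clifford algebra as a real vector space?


The conformal model of R^3 uses Cl(4,1): the 3 Euclidean generators plus two extra orthogonal generators e+ (e+^2 = +1) and e- (e-^2 = -1), from which the null vectors e0, einf are built.
Number of generators m = 3 + 2 = 5.
dim Cl(p,q) = 2^m = 2^5 = 32


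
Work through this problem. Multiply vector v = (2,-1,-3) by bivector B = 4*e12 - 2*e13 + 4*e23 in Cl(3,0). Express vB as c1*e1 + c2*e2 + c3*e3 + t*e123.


vB has grade-1 (vector) and grade-3 (trivector) parts: vB = (v _| B) + (v ^ B).
Vector part <vB>_1:
  e1: -v2*b12 - v3*b13 = -(-1)*(4) - (-3)*(-2) = -2
  e2: v1*b12 - v3*b23 = (2)*(4) - (-3)*(4) = 20
  e3: v1*b13 + v2*b23 = (2)*(-2) + (-1)*(4) = -8
Trivector part <vB>_3:
  e123: v1*b23 - v2*b13 + v3*b12 = (2)*(4) - (-1)*(-2) + (-3)*(4) = -6
vB = -2*e1 + 20*e2 - 8*e3 - 6*e123


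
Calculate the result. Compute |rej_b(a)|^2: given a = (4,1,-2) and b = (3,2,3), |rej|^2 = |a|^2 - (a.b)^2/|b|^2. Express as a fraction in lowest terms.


|a|^2 = 4^2 + 1^2 + (-2)^2 = 21
|b|^2 = 3^2 + 2^2 + 3^2 = 22
a . b = 4*3 + 1*2 + (-2)*3 = 8
(a.b)^2 = 8^2 = 64
|rej|^2 = 21 - 64/22
= (462 - 64)/22
= 398/22
In lowest terms: 199/11


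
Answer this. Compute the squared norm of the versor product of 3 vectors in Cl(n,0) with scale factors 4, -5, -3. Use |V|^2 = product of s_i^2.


Each vector v_i has |v_i|^2 = s_i^2
Squared scales: 4^2 = 16, (-5)^2 = 25, (-3)^2 = 9
|V|^2 = 16 * 25 * 9
= 3600


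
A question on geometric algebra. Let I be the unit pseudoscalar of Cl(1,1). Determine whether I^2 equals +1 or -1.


The pseudoscalar I = e1...e_n (product of all n generators) of Cl(p,q) satisfies I^2 = (-1)^(q + n(n-1)/2).
p = 1, q = 1, n = p + q = 2
n(n-1)/2 = 2 * 1 / 2 = 1
Exponent = q + n(n-1)/2 = 1 + 1 = 2
I^2 = (-1)^2 = +1


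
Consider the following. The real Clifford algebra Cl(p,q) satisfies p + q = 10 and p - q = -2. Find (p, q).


We need p + q = 10 and p - q = -2.
Adding: 2p = 10 + (-2) = 8, so p = 4.
Then q = 10 - 4 = 6.
(p, q) = (4, 6)


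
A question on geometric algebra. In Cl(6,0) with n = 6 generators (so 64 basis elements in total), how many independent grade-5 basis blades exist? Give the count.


Number of grade-k basis blades in Cl(p,q) with n = p + q is C(n, k).
n = 6 + 0 = 6
C(6, 5) = 6! / (5! * 1!)
= 720 / (120 * 1)
= 6


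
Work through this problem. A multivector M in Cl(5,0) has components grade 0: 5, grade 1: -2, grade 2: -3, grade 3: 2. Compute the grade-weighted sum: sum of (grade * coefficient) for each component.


Grade-weighted sum = sum of grade_k * coefficient_k
0*5 = 0
1*(-2) = -2
2*(-3) = -6
3*2 = 6
Total = 0 + (-2) + (-6) + 6 = -2


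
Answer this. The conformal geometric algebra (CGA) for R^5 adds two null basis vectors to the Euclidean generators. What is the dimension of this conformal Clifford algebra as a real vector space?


The conformal model of R^5 uses Cl(6,1): the 5 Euclidean generators plus two extra orthogonal generators e+ (e+^2 = +1) and e- (e-^2 = -1), from which the null vectors e0, einf are built.
Number of generators m = 5 + 2 = 7.
dim Cl(p,q) = 2^m = 2^7 = 128


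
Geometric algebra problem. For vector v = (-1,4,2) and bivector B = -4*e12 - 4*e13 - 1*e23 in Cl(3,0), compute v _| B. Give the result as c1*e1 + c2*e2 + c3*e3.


Left contraction v _| B = <vB>_1 (grade-1 part of the geometric product vB).
Using e1_|e12 = e2, e2_|e12 = -e1, e1_|e13 = e3, e3_|e13 = -e1, e2_|e23 = e3, e3_|e23 = -e2:
e1 coeff: -v2*b12 - v3*b13 = -(4)*(-4) - (2)*(-4) = 24
e2 coeff: v1*b12 - v3*b23 = (-1)*(-4) - (2)*(-1) = 6
e3 coeff: v1*b13 + v2*b23 = (-1)*(-4) + (4)*(-1) = 0
v _| B = 24*e1 + 6*e2 + 0*e3


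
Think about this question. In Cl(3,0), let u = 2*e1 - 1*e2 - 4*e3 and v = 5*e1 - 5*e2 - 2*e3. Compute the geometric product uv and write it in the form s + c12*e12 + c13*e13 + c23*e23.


In Cl(3,0): e_i^2 = 1, e_ie_j = -e_je_i for i != j.
Scalar part = u . v = 2*5 + (-1)*(-5) + (-4)*(-2)
= 10 + 5 + 8 = 23
e12 coeff = 2*(-5) - (-1)*5 = -10 - (-5) = -5
e13 coeff = 2*(-2) - (-4)*5 = -4 - (-20) = 16
e23 coeff = (-1)*(-2) - (-4)*(-5) = 2 - 20 = -18
uv = 23 - 5*e12 + 16*e13 - 18*e23


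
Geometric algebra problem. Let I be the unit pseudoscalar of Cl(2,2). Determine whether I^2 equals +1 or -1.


The pseudoscalar I = e1...e_n (product of all n generators) of Cl(p,q) satisfies I^2 = (-1)^(q + n(n-1)/2).
p = 2, q = 2, n = p + q = 4
n(n-1)/2 = 4 * 3 / 2 = 6
Exponent = q + n(n-1)/2 = 2 + 6 = 8
I^2 = (-1)^8 = +1


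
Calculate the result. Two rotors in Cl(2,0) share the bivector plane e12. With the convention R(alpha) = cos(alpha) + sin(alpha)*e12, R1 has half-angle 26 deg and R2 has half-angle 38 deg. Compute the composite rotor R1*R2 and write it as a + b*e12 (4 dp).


Same-plane rotors commute and their half-angles add:
R1*R2 = cos(a1 + a2) + sin(a1 + a2)*e12.
a1 + a2 = 26 + 38 = 64 deg
cos(64 deg) = 0.4384
sin(64 deg) = 0.8988
R1*R2 = 0.4384 + 0.8988*e12


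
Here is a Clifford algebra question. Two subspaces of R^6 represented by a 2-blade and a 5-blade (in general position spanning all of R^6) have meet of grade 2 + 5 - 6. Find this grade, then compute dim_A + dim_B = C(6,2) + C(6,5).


Meet grade = grade(A) + grade(B) - n
= 2 + 5 - 6 = 1
C(6,2) = 15
C(6,5) = 6
dim_A + dim_B = 15 + 6 = 21


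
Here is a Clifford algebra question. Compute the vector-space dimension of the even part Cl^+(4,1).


Even subalgebra dimension = 2^(n-1)
n = 4 + 1 = 5
2^(5 - 1) = 2^4 = 16
Verification: sum of C(5,k) for even k = 1 + 10 + 5 = 16
Result = 16


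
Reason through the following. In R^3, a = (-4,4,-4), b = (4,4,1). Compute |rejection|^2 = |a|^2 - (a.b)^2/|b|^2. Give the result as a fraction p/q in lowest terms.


|a|^2 = (-4)^2 + 4^2 + (-4)^2 = 48
|b|^2 = 4^2 + 4^2 + 1^2 = 33
a . b = (-4)*4 + 4*4 + (-4)*1 = -4
(a.b)^2 = (-4)^2 = 16
|rej|^2 = 48 - 16/33
= (1584 - 16)/33
= 1568/33
In lowest terms: 1568/33


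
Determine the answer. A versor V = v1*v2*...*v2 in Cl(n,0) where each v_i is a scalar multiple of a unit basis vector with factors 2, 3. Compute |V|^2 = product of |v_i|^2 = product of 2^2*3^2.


Each vector v_i has |v_i|^2 = s_i^2
Squared scales: 2^2 = 4, 3^2 = 9
|V|^2 = 4 * 9
= 36


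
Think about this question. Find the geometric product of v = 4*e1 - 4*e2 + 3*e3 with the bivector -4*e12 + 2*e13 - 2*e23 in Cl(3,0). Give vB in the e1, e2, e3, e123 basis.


vB has grade-1 (vector) and grade-3 (trivector) parts: vB = (v _| B) + (v ^ B).
Vector part <vB>_1:
  e1: -v2*b12 - v3*b13 = -(-4)*(-4) - (3)*(2) = -22
  e2: v1*b12 - v3*b23 = (4)*(-4) - (3)*(-2) = -10
  e3: v1*b13 + v2*b23 = (4)*(2) + (-4)*(-2) = 16
Trivector part <vB>_3:
  e123: v1*b23 - v2*b13 + v3*b12 = (4)*(-2) - (-4)*(2) + (3)*(-4) = -12
vB = -22*e1 - 10*e2 + 16*e3 - 12*e123


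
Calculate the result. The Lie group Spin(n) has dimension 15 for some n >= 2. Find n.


dim Spin(n) = dim so(n) = n(n-1)/2.
Solve n(n-1)/2 = 15, i.e. n^2 - n - 30 = 0.
Discriminant = 1 + 8*15 = 121
n = (1 + sqrt(121))/2 = (1 + 11)/2 = 6


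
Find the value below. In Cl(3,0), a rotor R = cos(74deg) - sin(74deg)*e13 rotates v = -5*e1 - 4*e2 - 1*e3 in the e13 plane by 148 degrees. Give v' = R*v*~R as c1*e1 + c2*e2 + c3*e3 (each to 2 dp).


Rotor R = cos(74deg) - sin(74deg)*e13
Rotation angle theta = 2 * 74 = 148 degrees in the e13 plane (e1 -> e3).
The component perpendicular to the plane (e2) is invariant: v'_2 = v2 = -4.00
cos(148deg) = -0.8480, sin(148deg) = 0.5299
v'_1 = v1*cos(theta) - v3*sin(theta) = -5*(-0.8480) - (-1)*0.5299 = 4.77
v'_3 = v1*sin(theta) + v3*cos(theta) = -5*0.5299 + (-1)*(-0.8480) = -1.80
v' = 4.77*e1 - 4.00*e2 - 1.80*e3


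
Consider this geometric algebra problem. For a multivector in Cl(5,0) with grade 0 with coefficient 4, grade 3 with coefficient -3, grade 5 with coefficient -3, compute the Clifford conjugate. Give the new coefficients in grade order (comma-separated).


Clifford conjugate sign for grade k: (-1)^(k(k+1)/2)
Grade 0: (-1)^(0*1/2) = (-1)^0 = 1, coeff 4 -> 4
Grade 3: (-1)^(3*4/2) = (-1)^6 = 1, coeff -3 -> -3
Grade 5: (-1)^(5*6/2) = (-1)^15 = -1, coeff -3 -> 3
Conjugated coefficients: 4, -3, 3


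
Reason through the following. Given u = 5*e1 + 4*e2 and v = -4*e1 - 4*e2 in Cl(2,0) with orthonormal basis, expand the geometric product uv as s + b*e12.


Expand: (5*e1 + 4*e2)(-4*e1 - 4*e2)
= 5*(-4)*e1e1 + 5*(-4)*e1e2 + 4*(-4)*e2e1 + 4*(-4)*e2e2
Using e1^2 = e2^2 = 1, e2e1 = -e1e2:
Scalar part s = 5*(-4) + 4*(-4) = -20 + (-16) = -36
Bivector part b = 5*(-4) - 4*(-4) = -20 - (-16) = -4
uv = -36 - 4*e12


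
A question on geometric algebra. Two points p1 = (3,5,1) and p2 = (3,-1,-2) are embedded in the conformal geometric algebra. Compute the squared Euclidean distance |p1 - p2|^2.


p1 - p2 = (0, 6, 3)
|p1 - p2|^2 = 0^2 + 6^2 + 3^2
= 0 + 36 + 9
= 45


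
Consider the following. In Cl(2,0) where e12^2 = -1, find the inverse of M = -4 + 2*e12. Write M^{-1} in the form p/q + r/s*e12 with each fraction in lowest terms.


M = -4 + 2*e12, where e12^2 = -1.
Since M commutes with its reverse ~M = a - b*e12, M * ~M = a^2 - b^2*e12^2 = a^2 + b^2.
So M^{-1} = ~M / (a^2 + b^2) = (a - b*e12)/(a^2 + b^2).
a^2 + b^2 = 16 + 4 = 20
Scalar part = -4/20 = -1/5
Bivector coeff = -2/20 = -1/10
M^{-1} = -1/5 - 1/10*e12


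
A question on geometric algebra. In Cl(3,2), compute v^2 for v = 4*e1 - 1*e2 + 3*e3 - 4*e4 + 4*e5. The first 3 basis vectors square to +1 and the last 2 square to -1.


v^2 = sum of c_i^2 * e_i^2
Positive signature terms (e_i^2 = +1): 4^2 + (-1)^2 + 3^2 = 26
Negative signature terms (e_j^2 = -1): (-4)^2 + 4^2 = 32
v^2 = 26 - 32 = -6


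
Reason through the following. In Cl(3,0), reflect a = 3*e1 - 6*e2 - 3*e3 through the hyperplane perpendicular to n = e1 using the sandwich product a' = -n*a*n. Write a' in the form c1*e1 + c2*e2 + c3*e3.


Reflection formula: a' = -n*a*n, with n = e1 (unit vector, n^2 = 1).
For reflection through hyperplane perp to e1:
The component along e1 flips sign, others stay.
a = (3, -6, -3)
a' = (-3, -6, -3)
a' = -3*e1 - 6*e2 - 3*e3


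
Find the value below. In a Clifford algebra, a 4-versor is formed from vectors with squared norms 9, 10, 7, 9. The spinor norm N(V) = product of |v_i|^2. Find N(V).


Spinor norm N(V) = |v1|^2 * |v2|^2 * ... * |v4|^2
= 9 * 10 * 7 * 9
Running product: 9, 90, 630, 5670
N(V) = 5670


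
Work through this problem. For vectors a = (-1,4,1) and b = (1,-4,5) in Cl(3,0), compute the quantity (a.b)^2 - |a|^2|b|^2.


a . b = (-1)*1 + 4*(-4) + 1*5
= -1 + (-16) + 5 = -12
|a|^2 = (-1)^2 + 4^2 + 1^2 = 18
|b|^2 = 1^2 + (-4)^2 + 5^2 = 42
(a.b)^2 = (-12)^2 = 144
|a|^2 * |b|^2 = 18 * 42 = 756
Result = 144 - 756 = -612


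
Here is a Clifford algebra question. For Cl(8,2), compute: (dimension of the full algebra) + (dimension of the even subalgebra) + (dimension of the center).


n = 8 + 2 = 10
Total dim = 2^10 = 1024
Even subalgebra dim = 2^9 = 512
n is even, so center dim = 1
Sum = 1024 + 512 + 1 = 1537


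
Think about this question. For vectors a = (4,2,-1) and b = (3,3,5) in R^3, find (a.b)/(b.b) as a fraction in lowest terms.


Projection coefficient = (a . b) / (b . b)
a . b = 4*3 + 2*3 + (-1)*5
= 12 + 6 + (-5) = 13
b . b = 3^2 + 3^2 + 5^2
= 9 + 9 + 25 = 43
Coefficient = 13/43
In lowest terms: 13/43


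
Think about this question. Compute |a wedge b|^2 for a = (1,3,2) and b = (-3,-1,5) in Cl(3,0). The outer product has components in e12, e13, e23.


a wedge b = (a1*b2 - a2*b1)*e12 + (a1*b3 - a3*b1)*e13 + (a2*b3 - a3*b2)*e23
e12 coeff: 1*(-1) - 3*(-3) = -1 - (-9) = 8
e13 coeff: 1*5 - 2*(-3) = 5 - (-6) = 11
e23 coeff: 3*5 - 2*(-1) = 15 - (-2) = 17
|a wedge b|^2 = 8^2 + 11^2 + 17^2
= 64 + 121 + 289
= 474


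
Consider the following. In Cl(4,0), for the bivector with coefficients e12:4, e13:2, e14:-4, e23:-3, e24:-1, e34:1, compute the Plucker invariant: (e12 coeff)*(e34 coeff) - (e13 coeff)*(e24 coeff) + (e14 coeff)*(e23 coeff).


Plucker relation: af - be + cd
a*f = 4*1 = 4
b*e = 2*(-1) = -2
c*d = (-4)*(-3) = 12
af - be + cd = 4 - (-2) + 12
= 18


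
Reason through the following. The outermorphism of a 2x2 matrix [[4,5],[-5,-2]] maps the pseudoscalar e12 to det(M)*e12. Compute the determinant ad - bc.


The outermorphism of a linear map f sends e1^e2 to f(e1)^f(e2).
f(e1) = 4*e1 - 5*e2
f(e2) = 5*e1 - 2*e2
f(e1) ^ f(e2) = (4*e1 - 5*e2) ^ (5*e1 - 2*e2)
= 4*(-2)*e12 + (-5)*5*e21
= (-8 - (-25))*e12
= 17*e12
Coefficient = 17


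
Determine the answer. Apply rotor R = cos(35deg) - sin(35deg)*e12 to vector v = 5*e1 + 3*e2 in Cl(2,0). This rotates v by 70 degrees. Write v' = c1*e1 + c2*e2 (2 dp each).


Rotor R = cos(35deg) - sin(35deg)*e12
Rotation angle theta = 2 * 35 = 70 degrees
v' = R*v*~R rotates v by theta.
cos(70deg) = 0.3420, sin(70deg) = 0.9397
v'_1 = 5*cos(70deg) - 3*sin(70deg)
= 5*0.3420 - 3*0.9397
= -1.11
v'_2 = 5*sin(70deg) + 3*cos(70deg)
= 5*0.9397 + 3*0.3420
= 5.72
v' = -1.11*e1 + 5.72*e2


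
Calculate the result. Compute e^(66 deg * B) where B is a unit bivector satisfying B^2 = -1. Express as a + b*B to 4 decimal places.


For a unit bivector B with B^2 = -1, the exponential series gives
e^(theta*B) = cos(theta) + sin(theta)*B (the GA analogue of Euler's formula).
theta = 66 degrees = 1.151917 rad
cos(66 deg) = 0.4067
sin(66 deg) = 0.9135
exp(theta*B) = 0.4067 + 0.9135*B


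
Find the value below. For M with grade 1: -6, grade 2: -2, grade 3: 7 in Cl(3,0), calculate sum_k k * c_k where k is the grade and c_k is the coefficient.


Grade-weighted sum = sum of grade_k * coefficient_k
1*(-6) = -6
2*(-2) = -4
3*7 = 21
Total = -6 + (-4) + 21 = 11


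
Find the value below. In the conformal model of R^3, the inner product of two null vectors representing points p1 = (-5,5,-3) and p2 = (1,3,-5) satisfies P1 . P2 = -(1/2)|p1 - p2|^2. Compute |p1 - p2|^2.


p1 - p2 = (-6, 2, 2)
|p1 - p2|^2 = (-6)^2 + 2^2 + 2^2
= 36 + 4 + 4
= 44


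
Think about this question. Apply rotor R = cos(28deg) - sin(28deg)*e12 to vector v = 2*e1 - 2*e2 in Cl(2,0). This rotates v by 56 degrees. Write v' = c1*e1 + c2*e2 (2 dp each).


Rotor R = cos(28deg) - sin(28deg)*e12
Rotation angle theta = 2 * 28 = 56 degrees
v' = R*v*~R rotates v by theta.
cos(56deg) = 0.5592, sin(56deg) = 0.8290
v'_1 = 2*cos(56deg) - (-2)*sin(56deg)
= 2*0.5592 - (-2)*0.8290
= 2.78
v'_2 = 2*sin(56deg) + (-2)*cos(56deg)
= 2*0.8290 + (-2)*0.5592
= 0.54
v' = 2.78*e1 + 0.54*e2


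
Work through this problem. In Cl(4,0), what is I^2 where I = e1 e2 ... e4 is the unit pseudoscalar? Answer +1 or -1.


The pseudoscalar I = e1...e_n (product of all n generators) of Cl(p,q) satisfies I^2 = (-1)^(q + n(n-1)/2).
p = 4, q = 0, n = p + q = 4
n(n-1)/2 = 4 * 3 / 2 = 6
Exponent = q + n(n-1)/2 = 0 + 6 = 6
I^2 = (-1)^6 = +1


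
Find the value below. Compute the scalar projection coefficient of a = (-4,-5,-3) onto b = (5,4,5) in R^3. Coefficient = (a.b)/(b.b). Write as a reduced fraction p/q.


Projection coefficient = (a . b) / (b . b)
a . b = (-4)*5 + (-5)*4 + (-3)*5
= -20 + (-20) + (-15) = -55
b . b = 5^2 + 4^2 + 5^2
= 25 + 16 + 25 = 66
Coefficient = -55/66
In lowest terms: -5/6


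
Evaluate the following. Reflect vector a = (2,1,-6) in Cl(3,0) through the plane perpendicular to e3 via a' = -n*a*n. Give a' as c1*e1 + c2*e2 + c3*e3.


Reflection formula: a' = -n*a*n, with n = e3 (unit vector, n^2 = 1).
For reflection through hyperplane perp to e3:
The component along e3 flips sign, others stay.
a = (2, 1, -6)
a' = (2, 1, 6)
a' = 2*e1 + 1*e2 + 6*e3


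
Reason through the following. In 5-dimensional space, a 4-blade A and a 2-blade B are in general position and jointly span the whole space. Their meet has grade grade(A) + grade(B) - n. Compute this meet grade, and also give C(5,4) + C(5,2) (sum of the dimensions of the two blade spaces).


Meet grade = grade(A) + grade(B) - n
= 4 + 2 - 5 = 1
C(5,4) = 5
C(5,2) = 10
dim_A + dim_B = 5 + 10 = 15


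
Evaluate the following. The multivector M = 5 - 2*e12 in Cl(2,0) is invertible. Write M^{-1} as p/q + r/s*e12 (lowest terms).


M = 5 - 2*e12, where e12^2 = -1.
Since M commutes with its reverse ~M = a - b*e12, M * ~M = a^2 - b^2*e12^2 = a^2 + b^2.
So M^{-1} = ~M / (a^2 + b^2) = (a - b*e12)/(a^2 + b^2).
a^2 + b^2 = 25 + 4 = 29
Scalar part = 5/29 = 5/29
Bivector coeff = 2/29 = 2/29
M^{-1} = 5/29 + 2/29*e12


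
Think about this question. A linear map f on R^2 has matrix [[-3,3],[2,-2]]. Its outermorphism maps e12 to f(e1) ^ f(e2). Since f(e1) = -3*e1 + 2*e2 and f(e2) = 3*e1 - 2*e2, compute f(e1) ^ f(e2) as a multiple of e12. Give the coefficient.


The outermorphism of a linear map f sends e1^e2 to f(e1)^f(e2).
f(e1) = -3*e1 + 2*e2
f(e2) = 3*e1 - 2*e2
f(e1) ^ f(e2) = (-3*e1 + 2*e2) ^ (3*e1 - 2*e2)
= (-3)*(-2)*e12 + 2*3*e21
= (6 - 6)*e12
= 0*e12
Coefficient = 0


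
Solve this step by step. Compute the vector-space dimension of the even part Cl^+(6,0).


Even subalgebra dimension = 2^(n-1)
n = 6 + 0 = 6
2^(6 - 1) = 2^5 = 32
Verification: sum of C(6,k) for even k = 1 + 15 + 15 + 1 = 32
Result = 32


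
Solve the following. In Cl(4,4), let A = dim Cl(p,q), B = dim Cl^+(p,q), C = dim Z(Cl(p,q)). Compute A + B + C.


n = 4 + 4 = 8
Total dim = 2^8 = 256
Even subalgebra dim = 2^7 = 128
n is even, so center dim = 1
Sum = 256 + 128 + 1 = 385


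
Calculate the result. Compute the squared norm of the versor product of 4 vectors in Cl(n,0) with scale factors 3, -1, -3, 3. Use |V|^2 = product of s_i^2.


Each vector v_i has |v_i|^2 = s_i^2
Squared scales: 3^2 = 9, (-1)^2 = 1, (-3)^2 = 9, 3^2 = 9
|V|^2 = 9 * 1 * 9 * 9
= 729


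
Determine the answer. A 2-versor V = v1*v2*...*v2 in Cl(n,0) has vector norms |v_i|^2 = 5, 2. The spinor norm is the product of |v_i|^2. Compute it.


Spinor norm N(V) = |v1|^2 * |v2|^2 * ... * |v2|^2
= 5 * 2
Running product: 5, 10
N(V) = 10


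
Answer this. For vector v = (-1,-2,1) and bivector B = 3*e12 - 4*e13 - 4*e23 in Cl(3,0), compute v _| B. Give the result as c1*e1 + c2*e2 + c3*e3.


Left contraction v _| B = <vB>_1 (grade-1 part of the geometric product vB).
Using e1_|e12 = e2, e2_|e12 = -e1, e1_|e13 = e3, e3_|e13 = -e1, e2_|e23 = e3, e3_|e23 = -e2:
e1 coeff: -v2*b12 - v3*b13 = -(-2)*(3) - (1)*(-4) = 10
e2 coeff: v1*b12 - v3*b23 = (-1)*(3) - (1)*(-4) = 1
e3 coeff: v1*b13 + v2*b23 = (-1)*(-4) + (-2)*(-4) = 12
v _| B = 10*e1 + 1*e2 + 12*e3


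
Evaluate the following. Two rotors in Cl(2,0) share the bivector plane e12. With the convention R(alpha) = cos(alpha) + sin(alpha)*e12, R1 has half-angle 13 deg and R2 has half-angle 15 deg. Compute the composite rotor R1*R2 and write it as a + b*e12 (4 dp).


Same-plane rotors commute and their half-angles add:
R1*R2 = cos(a1 + a2) + sin(a1 + a2)*e12.
a1 + a2 = 13 + 15 = 28 deg
cos(28 deg) = 0.8829
sin(28 deg) = 0.4695
R1*R2 = 0.8829 + 0.4695*e12


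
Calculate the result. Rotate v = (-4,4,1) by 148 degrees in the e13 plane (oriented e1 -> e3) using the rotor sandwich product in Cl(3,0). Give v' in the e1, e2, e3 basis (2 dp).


Rotor R = cos(74deg) - sin(74deg)*e13
Rotation angle theta = 2 * 74 = 148 degrees in the e13 plane (e1 -> e3).
The component perpendicular to the plane (e2) is invariant: v'_2 = v2 = 4.00
cos(148deg) = -0.8480, sin(148deg) = 0.5299
v'_1 = v1*cos(theta) - v3*sin(theta) = -4*(-0.8480) - 1*0.5299 = 2.86
v'_3 = v1*sin(theta) + v3*cos(theta) = -4*0.5299 + 1*(-0.8480) = -2.97
v' = 2.86*e1 + 4.00*e2 - 2.97*e3


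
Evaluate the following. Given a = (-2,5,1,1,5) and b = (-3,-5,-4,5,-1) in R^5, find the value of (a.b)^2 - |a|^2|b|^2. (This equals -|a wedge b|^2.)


a . b = (-2)*(-3) + 5*(-5) + 1*(-4) + 1*5 + 5*(-1)
= 6 + (-25) + (-4) + 5 + (-5) = -23
|a|^2 = (-2)^2 + 5^2 + 1^2 + 1^2 + 5^2 = 56
|b|^2 = (-3)^2 + (-5)^2 + (-4)^2 + 5^2 + (-1)^2 = 76
(a.b)^2 = (-23)^2 = 529
|a|^2 * |b|^2 = 56 * 76 = 4256
Result = 529 - 4256 = -3727


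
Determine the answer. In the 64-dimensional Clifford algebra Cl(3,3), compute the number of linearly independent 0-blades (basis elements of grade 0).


Number of grade-k basis blades in Cl(p,q) with n = p + q is C(n, k).
n = 3 + 3 = 6
C(6, 0) = 6! / (0! * 6!)
= 720 / (1 * 720)
= 1


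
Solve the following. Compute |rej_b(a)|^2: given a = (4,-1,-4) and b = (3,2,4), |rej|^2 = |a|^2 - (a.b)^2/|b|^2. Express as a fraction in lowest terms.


|a|^2 = 4^2 + (-1)^2 + (-4)^2 = 33
|b|^2 = 3^2 + 2^2 + 4^2 = 29
a . b = 4*3 + (-1)*2 + (-4)*4 = -6
(a.b)^2 = (-6)^2 = 36
|rej|^2 = 33 - 36/29
= (957 - 36)/29
= 921/29
In lowest terms: 921/29


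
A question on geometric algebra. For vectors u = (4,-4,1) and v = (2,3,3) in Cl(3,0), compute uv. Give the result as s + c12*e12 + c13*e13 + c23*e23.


In Cl(3,0): e_i^2 = 1, e_ie_j = -e_je_i for i != j.
Scalar part = u . v = 4*2 + (-4)*3 + 1*3
= 8 + (-12) + 3 = -1
e12 coeff = 4*3 - (-4)*2 = 12 - (-8) = 20
e13 coeff = 4*3 - 1*2 = 12 - 2 = 10
e23 coeff = (-4)*3 - 1*3 = -12 - 3 = -15
uv = -1 + 20*e12 + 10*e13 - 15*e23


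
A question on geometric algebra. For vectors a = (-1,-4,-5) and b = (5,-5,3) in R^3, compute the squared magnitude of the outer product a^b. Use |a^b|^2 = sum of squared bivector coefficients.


a wedge b = (a1*b2 - a2*b1)*e12 + (a1*b3 - a3*b1)*e13 + (a2*b3 - a3*b2)*e23
e12 coeff: (-1)*(-5) - (-4)*5 = 5 - (-20) = 25
e13 coeff: (-1)*3 - (-5)*5 = -3 - (-25) = 22
e23 coeff: (-4)*3 - (-5)*(-5) = -12 - 25 = -37
|a wedge b|^2 = 25^2 + 22^2 + (-37)^2
= 625 + 484 + 1369
= 2478


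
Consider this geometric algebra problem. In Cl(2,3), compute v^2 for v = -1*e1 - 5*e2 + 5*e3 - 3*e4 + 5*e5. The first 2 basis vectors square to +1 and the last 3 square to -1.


v^2 = sum of c_i^2 * e_i^2
Positive signature terms (e_i^2 = +1): (-1)^2 + (-5)^2 = 26
Negative signature terms (e_j^2 = -1): 5^2 + (-3)^2 + 5^2 = 59
v^2 = 26 - 59 = -33


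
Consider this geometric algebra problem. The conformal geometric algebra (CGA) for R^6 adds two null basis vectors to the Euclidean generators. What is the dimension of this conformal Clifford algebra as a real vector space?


The conformal model of R^6 uses Cl(7,1): the 6 Euclidean generators plus two extra orthogonal generators e+ (e+^2 = +1) and e- (e-^2 = -1), from which the null vectors e0, einf are built.
Number of generators m = 6 + 2 = 8.
dim Cl(p,q) = 2^m = 2^8 = 256


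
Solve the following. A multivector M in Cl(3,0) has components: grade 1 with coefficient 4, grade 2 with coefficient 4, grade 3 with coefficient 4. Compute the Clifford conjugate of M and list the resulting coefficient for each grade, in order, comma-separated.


Clifford conjugate sign for grade k: (-1)^(k(k+1)/2)
Grade 1: (-1)^(1*2/2) = (-1)^1 = -1, coeff 4 -> -4
Grade 2: (-1)^(2*3/2) = (-1)^3 = -1, coeff 4 -> -4
Grade 3: (-1)^(3*4/2) = (-1)^6 = 1, coeff 4 -> 4
Conjugated coefficients: -4, -4, 4


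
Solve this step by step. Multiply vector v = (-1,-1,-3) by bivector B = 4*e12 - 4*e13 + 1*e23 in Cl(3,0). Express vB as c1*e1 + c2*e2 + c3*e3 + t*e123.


vB has grade-1 (vector) and grade-3 (trivector) parts: vB = (v _| B) + (v ^ B).
Vector part <vB>_1:
  e1: -v2*b12 - v3*b13 = -(-1)*(4) - (-3)*(-4) = -8
  e2: v1*b12 - v3*b23 = (-1)*(4) - (-3)*(1) = -1
  e3: v1*b13 + v2*b23 = (-1)*(-4) + (-1)*(1) = 3
Trivector part <vB>_3:
  e123: v1*b23 - v2*b13 + v3*b12 = (-1)*(1) - (-1)*(-4) + (-3)*(4) = -17
vB = -8*e1 - 1*e2 + 3*e3 - 17*e123


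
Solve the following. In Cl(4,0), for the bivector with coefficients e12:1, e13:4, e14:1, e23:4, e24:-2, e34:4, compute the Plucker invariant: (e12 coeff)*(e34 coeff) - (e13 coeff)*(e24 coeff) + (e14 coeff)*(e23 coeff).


Plucker relation: af - be + cd
a*f = 1*4 = 4
b*e = 4*(-2) = -8
c*d = 1*4 = 4
af - be + cd = 4 - (-8) + 4
= 16


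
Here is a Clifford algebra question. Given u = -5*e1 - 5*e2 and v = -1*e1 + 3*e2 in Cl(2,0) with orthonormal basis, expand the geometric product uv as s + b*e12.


Expand: (-5*e1 - 5*e2)(-1*e1 + 3*e2)
= (-5)*(-1)*e1e1 + (-5)*3*e1e2 + (-5)*(-1)*e2e1 + (-5)*3*e2e2
Using e1^2 = e2^2 = 1, e2e1 = -e1e2:
Scalar part s = (-5)*(-1) + (-5)*3 = 5 + (-15) = -10
Bivector part b = (-5)*3 - (-5)*(-1) = -15 - 5 = -20
uv = -10 - 20*e12


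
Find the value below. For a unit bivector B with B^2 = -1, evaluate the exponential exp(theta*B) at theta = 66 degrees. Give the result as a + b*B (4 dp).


For a unit bivector B with B^2 = -1, the exponential series gives
e^(theta*B) = cos(theta) + sin(theta)*B (the GA analogue of Euler's formula).
theta = 66 degrees = 1.151917 rad
cos(66 deg) = 0.4067
sin(66 deg) = 0.9135
exp(theta*B) = 0.4067 + 0.9135*B


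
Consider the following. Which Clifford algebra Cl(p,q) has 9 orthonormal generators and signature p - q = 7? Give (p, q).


We need p + q = 9 and p - q = 7.
Adding: 2p = 9 + 7 = 16, so p = 8.
Then q = 9 - 8 = 1.
(p, q) = (8, 1)


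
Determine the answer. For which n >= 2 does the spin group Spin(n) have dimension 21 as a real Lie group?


dim Spin(n) = dim so(n) = n(n-1)/2.
Solve n(n-1)/2 = 21, i.e. n^2 - n - 42 = 0.
Discriminant = 1 + 8*21 = 169
n = (1 + sqrt(169))/2 = (1 + 13)/2 = 7


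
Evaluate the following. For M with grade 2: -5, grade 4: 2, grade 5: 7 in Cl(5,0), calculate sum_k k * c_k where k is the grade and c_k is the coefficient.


Grade-weighted sum = sum of grade_k * coefficient_k
2*(-5) = -10
4*2 = 8
5*7 = 35
Total = -10 + 8 + 35 = 33


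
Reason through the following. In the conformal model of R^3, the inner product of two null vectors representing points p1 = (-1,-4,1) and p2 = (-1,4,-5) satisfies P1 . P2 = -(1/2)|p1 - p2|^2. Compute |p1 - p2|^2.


p1 - p2 = (0, -8, 6)
|p1 - p2|^2 = 0^2 + (-8)^2 + 6^2
= 0 + 64 + 36
= 100


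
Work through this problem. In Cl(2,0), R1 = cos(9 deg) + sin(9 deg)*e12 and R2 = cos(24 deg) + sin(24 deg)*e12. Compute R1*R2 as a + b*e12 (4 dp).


Same-plane rotors commute and their half-angles add:
R1*R2 = cos(a1 + a2) + sin(a1 + a2)*e12.
a1 + a2 = 9 + 24 = 33 deg
cos(33 deg) = 0.8387
sin(33 deg) = 0.5446
R1*R2 = 0.8387 + 0.5446*e12


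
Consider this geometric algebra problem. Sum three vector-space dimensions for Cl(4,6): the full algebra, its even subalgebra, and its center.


n = 4 + 6 = 10
Total dim = 2^10 = 1024
Even subalgebra dim = 2^9 = 512
n is even, so center dim = 1
Sum = 1024 + 512 + 1 = 1537


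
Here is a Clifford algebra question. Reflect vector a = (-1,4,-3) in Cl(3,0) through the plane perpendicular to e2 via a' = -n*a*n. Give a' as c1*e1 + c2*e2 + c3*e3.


Reflection formula: a' = -n*a*n, with n = e2 (unit vector, n^2 = 1).
For reflection through hyperplane perp to e2:
The component along e2 flips sign, others stay.
a = (-1, 4, -3)
a' = (-1, -4, -3)
a' = -1*e1 - 4*e2 - 3*e3


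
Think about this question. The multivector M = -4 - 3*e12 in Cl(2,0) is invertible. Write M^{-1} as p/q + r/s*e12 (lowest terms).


M = -4 - 3*e12, where e12^2 = -1.
Since M commutes with its reverse ~M = a - b*e12, M * ~M = a^2 - b^2*e12^2 = a^2 + b^2.
So M^{-1} = ~M / (a^2 + b^2) = (a - b*e12)/(a^2 + b^2).
a^2 + b^2 = 16 + 9 = 25
Scalar part = -4/25 = -4/25
Bivector coeff = 3/25 = 3/25
M^{-1} = -4/25 + 3/25*e12


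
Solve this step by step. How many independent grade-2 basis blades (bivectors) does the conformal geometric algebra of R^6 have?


The conformal model of R^6 uses Cl(7,1) with m = 6 + 2 = 8 generators.
Number of grade-2 blades = C(m, 2) = C(8, 2)
= 8*7/2 = 28


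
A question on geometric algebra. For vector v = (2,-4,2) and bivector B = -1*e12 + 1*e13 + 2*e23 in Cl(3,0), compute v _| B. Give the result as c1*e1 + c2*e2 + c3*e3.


Left contraction v _| B = <vB>_1 (grade-1 part of the geometric product vB).
Using e1_|e12 = e2, e2_|e12 = -e1, e1_|e13 = e3, e3_|e13 = -e1, e2_|e23 = e3, e3_|e23 = -e2:
e1 coeff: -v2*b12 - v3*b13 = -(-4)*(-1) - (2)*(1) = -6
e2 coeff: v1*b12 - v3*b23 = (2)*(-1) - (2)*(2) = -6
e3 coeff: v1*b13 + v2*b23 = (2)*(1) + (-4)*(2) = -6
v _| B = -6*e1 - 6*e2 - 6*e3


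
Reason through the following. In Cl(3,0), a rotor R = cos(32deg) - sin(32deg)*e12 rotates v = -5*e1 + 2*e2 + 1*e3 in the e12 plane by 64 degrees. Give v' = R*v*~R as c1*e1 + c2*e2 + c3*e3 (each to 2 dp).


Rotor R = cos(32deg) - sin(32deg)*e12
Rotation angle theta = 2 * 32 = 64 degrees in the e12 plane (e1 -> e2).
The component perpendicular to the plane (e3) is invariant: v'_3 = v3 = 1.00
cos(64deg) = 0.4384, sin(64deg) = 0.8988
v'_1 = v1*cos(theta) - v2*sin(theta) = -5*0.4384 - 2*0.8988 = -3.99
v'_2 = v1*sin(theta) + v2*cos(theta) = -5*0.8988 + 2*0.4384 = -3.62
v' = -3.99*e1 - 3.62*e2 + 1.00*e3


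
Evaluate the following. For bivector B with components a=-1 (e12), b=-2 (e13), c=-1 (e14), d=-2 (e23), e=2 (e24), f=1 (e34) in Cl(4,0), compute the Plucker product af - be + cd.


Plucker relation: af - be + cd
a*f = (-1)*1 = -1
b*e = (-2)*2 = -4
c*d = (-1)*(-2) = 2
af - be + cd = -1 - (-4) + 2
= 5


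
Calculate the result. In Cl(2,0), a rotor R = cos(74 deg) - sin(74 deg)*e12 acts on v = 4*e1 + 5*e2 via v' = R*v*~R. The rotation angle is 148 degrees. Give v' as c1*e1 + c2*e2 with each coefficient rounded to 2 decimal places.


Rotor R = cos(74deg) - sin(74deg)*e12
Rotation angle theta = 2 * 74 = 148 degrees
v' = R*v*~R rotates v by theta.
cos(148deg) = -0.8480, sin(148deg) = 0.5299
v'_1 = 4*cos(148deg) - 5*sin(148deg)
= 4*(-0.8480) - 5*0.5299
= -6.04
v'_2 = 4*sin(148deg) + 5*cos(148deg)
= 4*0.5299 + 5*(-0.8480)
= -2.12
v' = -6.04*e1 - 2.12*e2


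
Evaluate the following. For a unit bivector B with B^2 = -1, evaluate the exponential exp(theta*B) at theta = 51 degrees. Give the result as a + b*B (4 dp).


For a unit bivector B with B^2 = -1, the exponential series gives
e^(theta*B) = cos(theta) + sin(theta)*B (the GA analogue of Euler's formula).
theta = 51 degrees = 0.890118 rad
cos(51 deg) = 0.6293
sin(51 deg) = 0.7771
exp(theta*B) = 0.6293 + 0.7771*B


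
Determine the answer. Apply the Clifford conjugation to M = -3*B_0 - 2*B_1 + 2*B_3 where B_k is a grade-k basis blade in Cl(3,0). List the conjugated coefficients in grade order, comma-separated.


Clifford conjugate sign for grade k: (-1)^(k(k+1)/2)
Grade 0: (-1)^(0*1/2) = (-1)^0 = 1, coeff -3 -> -3
Grade 1: (-1)^(1*2/2) = (-1)^1 = -1, coeff -2 -> 2
Grade 3: (-1)^(3*4/2) = (-1)^6 = 1, coeff 2 -> 2
Conjugated coefficients: -3, 2, 2


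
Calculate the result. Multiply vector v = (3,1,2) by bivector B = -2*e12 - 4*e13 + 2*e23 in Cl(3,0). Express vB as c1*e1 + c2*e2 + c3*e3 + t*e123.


vB has grade-1 (vector) and grade-3 (trivector) parts: vB = (v _| B) + (v ^ B).
Vector part <vB>_1:
  e1: -v2*b12 - v3*b13 = -(1)*(-2) - (2)*(-4) = 10
  e2: v1*b12 - v3*b23 = (3)*(-2) - (2)*(2) = -10
  e3: v1*b13 + v2*b23 = (3)*(-4) + (1)*(2) = -10
Trivector part <vB>_3:
  e123: v1*b23 - v2*b13 + v3*b12 = (3)*(2) - (1)*(-4) + (2)*(-2) = 6
vB = 10*e1 - 10*e2 - 10*e3 + 6*e123


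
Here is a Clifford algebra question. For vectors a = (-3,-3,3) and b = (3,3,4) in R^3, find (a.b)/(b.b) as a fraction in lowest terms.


Projection coefficient = (a . b) / (b . b)
a . b = (-3)*3 + (-3)*3 + 3*4
= -9 + (-9) + 12 = -6
b . b = 3^2 + 3^2 + 4^2
= 9 + 9 + 16 = 34
Coefficient = -6/34
In lowest terms: -3/17


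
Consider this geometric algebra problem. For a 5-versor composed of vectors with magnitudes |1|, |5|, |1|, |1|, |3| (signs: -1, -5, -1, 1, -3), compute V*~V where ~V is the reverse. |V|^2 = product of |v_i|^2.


Each vector v_i has |v_i|^2 = s_i^2
Squared scales: (-1)^2 = 1, (-5)^2 = 25, (-1)^2 = 1, 1^2 = 1, (-3)^2 = 9
|V|^2 = 1 * 25 * 1 * 1 * 9
= 225


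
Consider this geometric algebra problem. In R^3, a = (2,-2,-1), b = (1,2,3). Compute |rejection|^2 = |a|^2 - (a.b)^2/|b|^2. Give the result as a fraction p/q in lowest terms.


|a|^2 = 2^2 + (-2)^2 + (-1)^2 = 9
|b|^2 = 1^2 + 2^2 + 3^2 = 14
a . b = 2*1 + (-2)*2 + (-1)*3 = -5
(a.b)^2 = (-5)^2 = 25
|rej|^2 = 9 - 25/14
= (126 - 25)/14
= 101/14
In lowest terms: 101/14


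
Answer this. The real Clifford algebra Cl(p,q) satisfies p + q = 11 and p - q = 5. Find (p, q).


We need p + q = 11 and p - q = 5.
Adding: 2p = 11 + 5 = 16, so p = 8.
Then q = 11 - 8 = 3.
(p, q) = (8, 3)


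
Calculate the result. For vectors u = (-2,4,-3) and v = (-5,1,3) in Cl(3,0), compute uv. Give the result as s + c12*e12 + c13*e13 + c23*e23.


In Cl(3,0): e_i^2 = 1, e_ie_j = -e_je_i for i != j.
Scalar part = u . v = (-2)*(-5) + 4*1 + (-3)*3
= 10 + 4 + (-9) = 5
e12 coeff = (-2)*1 - 4*(-5) = -2 - (-20) = 18
e13 coeff = (-2)*3 - (-3)*(-5) = -6 - 15 = -21
e23 coeff = 4*3 - (-3)*1 = 12 - (-3) = 15
uv = 5 + 18*e12 - 21*e13 + 15*e23


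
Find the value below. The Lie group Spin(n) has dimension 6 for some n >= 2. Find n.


dim Spin(n) = dim so(n) = n(n-1)/2.
Solve n(n-1)/2 = 6, i.e. n^2 - n - 12 = 0.
Discriminant = 1 + 8*6 = 49
n = (1 + sqrt(49))/2 = (1 + 7)/2 = 4


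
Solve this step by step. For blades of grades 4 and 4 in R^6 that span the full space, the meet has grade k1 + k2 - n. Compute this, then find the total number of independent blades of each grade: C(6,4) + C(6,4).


Meet grade = grade(A) + grade(B) - n
= 4 + 4 - 6 = 2
C(6,4) = 15
C(6,4) = 15
dim_A + dim_B = 15 + 15 = 30


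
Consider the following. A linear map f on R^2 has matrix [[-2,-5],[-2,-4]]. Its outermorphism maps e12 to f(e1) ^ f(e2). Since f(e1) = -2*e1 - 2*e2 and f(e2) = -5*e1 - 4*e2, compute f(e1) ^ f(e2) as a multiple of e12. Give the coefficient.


The outermorphism of a linear map f sends e1^e2 to f(e1)^f(e2).
f(e1) = -2*e1 - 2*e2
f(e2) = -5*e1 - 4*e2
f(e1) ^ f(e2) = (-2*e1 - 2*e2) ^ (-5*e1 - 4*e2)
= (-2)*(-4)*e12 + (-2)*(-5)*e21
= (8 - 10)*e12
= -2*e12
Coefficient = -2


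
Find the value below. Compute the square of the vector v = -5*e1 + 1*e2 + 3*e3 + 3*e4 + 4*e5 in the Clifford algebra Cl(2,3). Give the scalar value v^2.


v^2 = sum of c_i^2 * e_i^2
Positive signature terms (e_i^2 = +1): (-5)^2 + 1^2 = 26
Negative signature terms (e_j^2 = -1): 3^2 + 3^2 + 4^2 = 34
v^2 = 26 - 34 = -8


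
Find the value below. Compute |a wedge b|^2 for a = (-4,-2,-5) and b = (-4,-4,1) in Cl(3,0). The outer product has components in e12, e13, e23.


a wedge b = (a1*b2 - a2*b1)*e12 + (a1*b3 - a3*b1)*e13 + (a2*b3 - a3*b2)*e23
e12 coeff: (-4)*(-4) - (-2)*(-4) = 16 - 8 = 8
e13 coeff: (-4)*1 - (-5)*(-4) = -4 - 20 = -24
e23 coeff: (-2)*1 - (-5)*(-4) = -2 - 20 = -22
|a wedge b|^2 = 8^2 + (-24)^2 + (-22)^2
= 64 + 576 + 484
= 1124


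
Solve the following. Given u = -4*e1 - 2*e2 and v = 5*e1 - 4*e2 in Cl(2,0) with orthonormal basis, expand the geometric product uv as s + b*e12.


Expand: (-4*e1 - 2*e2)(5*e1 - 4*e2)
= (-4)*5*e1e1 + (-4)*(-4)*e1e2 + (-2)*5*e2e1 + (-2)*(-4)*e2e2
Using e1^2 = e2^2 = 1, e2e1 = -e1e2:
Scalar part s = (-4)*5 + (-2)*(-4) = -20 + 8 = -12
Bivector part b = (-4)*(-4) - (-2)*5 = 16 - (-10) = 26
uv = -12 + 26*e12


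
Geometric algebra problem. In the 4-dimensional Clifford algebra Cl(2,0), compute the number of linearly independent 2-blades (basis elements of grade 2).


Number of grade-k basis blades in Cl(p,q) with n = p + q is C(n, k).
n = 2 + 0 = 2
C(2, 2) = 2! / (2! * 0!)
= 2 / (2 * 1)
= 1


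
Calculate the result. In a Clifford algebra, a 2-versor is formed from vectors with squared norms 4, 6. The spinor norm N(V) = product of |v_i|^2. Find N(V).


Spinor norm N(V) = |v1|^2 * |v2|^2 * ... * |v2|^2
= 4 * 6
Running product: 4, 24
N(V) = 24


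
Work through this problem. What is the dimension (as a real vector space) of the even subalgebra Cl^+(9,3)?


Even subalgebra dimension = 2^(n-1)
n = 9 + 3 = 12
2^(12 - 1) = 2^11 = 2048
Verification: sum of C(12,k) for even k = 1 + 66 + 495 + 924 + 495 + 66 + 1 = 2048
Result = 2048


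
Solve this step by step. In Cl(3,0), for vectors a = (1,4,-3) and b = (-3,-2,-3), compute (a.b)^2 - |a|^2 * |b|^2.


a . b = 1*(-3) + 4*(-2) + (-3)*(-3)
= -3 + (-8) + 9 = -2
|a|^2 = 1^2 + 4^2 + (-3)^2 = 26
|b|^2 = (-3)^2 + (-2)^2 + (-3)^2 = 22
(a.b)^2 = (-2)^2 = 4
|a|^2 * |b|^2 = 26 * 22 = 572
Result = 4 - 572 = -568
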